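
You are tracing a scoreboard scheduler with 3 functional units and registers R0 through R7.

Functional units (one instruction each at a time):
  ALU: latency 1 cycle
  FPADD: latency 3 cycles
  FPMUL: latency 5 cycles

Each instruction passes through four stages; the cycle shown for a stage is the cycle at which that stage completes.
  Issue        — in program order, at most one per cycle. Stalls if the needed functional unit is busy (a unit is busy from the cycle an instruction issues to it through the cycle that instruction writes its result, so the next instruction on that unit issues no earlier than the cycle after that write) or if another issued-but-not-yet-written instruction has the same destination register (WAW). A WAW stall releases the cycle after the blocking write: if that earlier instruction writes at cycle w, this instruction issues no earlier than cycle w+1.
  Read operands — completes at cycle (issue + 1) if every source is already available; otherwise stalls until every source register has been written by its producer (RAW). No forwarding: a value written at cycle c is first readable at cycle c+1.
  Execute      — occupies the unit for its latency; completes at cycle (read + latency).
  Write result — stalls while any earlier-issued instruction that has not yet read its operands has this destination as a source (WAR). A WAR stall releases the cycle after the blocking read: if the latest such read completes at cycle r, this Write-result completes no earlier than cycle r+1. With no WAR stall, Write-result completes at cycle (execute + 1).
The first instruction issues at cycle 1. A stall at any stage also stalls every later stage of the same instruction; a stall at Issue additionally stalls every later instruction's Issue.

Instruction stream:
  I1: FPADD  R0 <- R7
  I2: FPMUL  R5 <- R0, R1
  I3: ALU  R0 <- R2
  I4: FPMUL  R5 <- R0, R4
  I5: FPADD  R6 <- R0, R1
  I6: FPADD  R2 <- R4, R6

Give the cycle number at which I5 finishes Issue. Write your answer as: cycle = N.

cycle = 15

I1: IS=1 RO=2 EX=5 WR=6
I2: IS=2 RO=7 EX=12 WR=13  [RAW R0: wait I1 write@6]
I3: IS=7 RO=8 EX=9 WR=10  [WAW R0: wait I1 write@6]
I4: IS=14 RO=15 EX=20 WR=21  [struct: FPMUL busy until I2 writes@13]
I5: IS=15 RO=16 EX=19 WR=20
I6: IS=21 RO=22 EX=25 WR=26  [struct: FPADD busy until I5 writes@20]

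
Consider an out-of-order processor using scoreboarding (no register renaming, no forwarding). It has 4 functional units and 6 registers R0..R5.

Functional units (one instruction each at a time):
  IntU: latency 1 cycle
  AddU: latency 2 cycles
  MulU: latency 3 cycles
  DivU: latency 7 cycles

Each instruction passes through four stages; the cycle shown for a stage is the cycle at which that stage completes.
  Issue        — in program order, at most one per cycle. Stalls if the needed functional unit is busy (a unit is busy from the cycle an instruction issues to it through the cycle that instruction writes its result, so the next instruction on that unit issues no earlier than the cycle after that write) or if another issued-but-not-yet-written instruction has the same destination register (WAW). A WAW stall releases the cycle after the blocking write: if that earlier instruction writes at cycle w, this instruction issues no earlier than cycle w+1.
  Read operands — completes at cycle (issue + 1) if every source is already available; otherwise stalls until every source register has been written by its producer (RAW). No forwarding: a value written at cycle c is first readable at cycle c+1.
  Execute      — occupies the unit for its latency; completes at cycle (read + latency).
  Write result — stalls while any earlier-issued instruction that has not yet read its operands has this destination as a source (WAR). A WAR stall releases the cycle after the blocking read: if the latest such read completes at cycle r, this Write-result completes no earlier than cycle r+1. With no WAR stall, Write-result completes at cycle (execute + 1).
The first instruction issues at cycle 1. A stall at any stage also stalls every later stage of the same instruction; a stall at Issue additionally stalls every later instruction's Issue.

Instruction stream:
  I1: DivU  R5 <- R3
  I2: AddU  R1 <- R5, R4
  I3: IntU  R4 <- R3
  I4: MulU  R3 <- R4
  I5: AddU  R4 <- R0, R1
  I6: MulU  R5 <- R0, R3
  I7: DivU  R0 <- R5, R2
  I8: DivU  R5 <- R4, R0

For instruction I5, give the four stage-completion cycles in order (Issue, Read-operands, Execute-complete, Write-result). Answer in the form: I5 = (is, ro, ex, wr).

t=1  I1→DivU
t=2  I1 RO, I2→AddU
t=3  I3→IntU
t=4  I3 RO, I4→MulU
t=5  I3 EX
t=9  I1 EX
t=10  I1 WR R5
t=11  I2 RO
t=12  I3 WR R4
t=13  I2 EX, I4 RO
t=14  I2 WR R1
t=15  I5→AddU
t=16  I4 EX, I5 RO
t=17  I4 WR R3
t=18  I5 EX, I6→MulU
t=19  I5 WR R4, I6 RO, I7→DivU
t=22  I6 EX
t=23  I6 WR R5
t=24  I7 RO
t=31  I7 EX
t=32  I7 WR R0
t=33  I8→DivU
t=34  I8 RO
t=41  I8 EX
t=42  I8 WR R5

I5 = (15, 16, 18, 19)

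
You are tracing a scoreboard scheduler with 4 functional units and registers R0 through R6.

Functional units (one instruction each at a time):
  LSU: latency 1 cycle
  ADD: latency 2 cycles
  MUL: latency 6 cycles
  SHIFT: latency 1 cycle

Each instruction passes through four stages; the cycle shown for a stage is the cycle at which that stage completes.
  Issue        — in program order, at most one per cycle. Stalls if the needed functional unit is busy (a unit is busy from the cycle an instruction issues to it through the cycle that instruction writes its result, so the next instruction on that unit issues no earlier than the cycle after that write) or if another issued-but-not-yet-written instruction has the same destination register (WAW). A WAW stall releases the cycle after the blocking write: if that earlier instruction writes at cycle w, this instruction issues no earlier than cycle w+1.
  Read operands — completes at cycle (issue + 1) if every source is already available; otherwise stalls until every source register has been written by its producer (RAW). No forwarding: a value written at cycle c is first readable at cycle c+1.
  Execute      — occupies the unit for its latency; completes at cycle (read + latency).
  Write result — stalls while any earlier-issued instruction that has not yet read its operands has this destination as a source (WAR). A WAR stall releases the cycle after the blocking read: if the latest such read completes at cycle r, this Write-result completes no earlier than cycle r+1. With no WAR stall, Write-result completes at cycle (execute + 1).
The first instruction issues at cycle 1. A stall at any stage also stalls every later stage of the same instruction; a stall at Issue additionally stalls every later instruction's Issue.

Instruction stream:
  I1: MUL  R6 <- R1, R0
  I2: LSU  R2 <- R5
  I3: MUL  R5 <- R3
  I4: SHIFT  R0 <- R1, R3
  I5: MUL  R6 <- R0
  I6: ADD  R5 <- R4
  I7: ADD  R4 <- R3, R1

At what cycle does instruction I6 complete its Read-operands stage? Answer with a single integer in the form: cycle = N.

cycle = 21

t=1  issue I1 (MUL)
t=2  I1 read-ops | issue I2 (LSU)
t=3  I2 read-ops
t=4  I2 finished on LSU
t=5  I2→R2
t=8  I1 finished on MUL
t=9  I1→R6
t=10  issue I3 (MUL)
t=11  I3 read-ops | issue I4 (SHIFT)
t=12  I4 read-ops
t=13  I4 finished on SHIFT
t=14  I4→R0
t=17  I3 finished on MUL
t=18  I3→R5
t=19  issue I5 (MUL)
t=20  I5 read-ops | issue I6 (ADD)
t=21  I6 read-ops
t=23  I6 finished on ADD
t=24  I6→R5
t=25  issue I7 (ADD)
t=26  I5 finished on MUL | I7 read-ops
t=27  I5→R6
t=28  I7 finished on ADD
t=29  I7→R4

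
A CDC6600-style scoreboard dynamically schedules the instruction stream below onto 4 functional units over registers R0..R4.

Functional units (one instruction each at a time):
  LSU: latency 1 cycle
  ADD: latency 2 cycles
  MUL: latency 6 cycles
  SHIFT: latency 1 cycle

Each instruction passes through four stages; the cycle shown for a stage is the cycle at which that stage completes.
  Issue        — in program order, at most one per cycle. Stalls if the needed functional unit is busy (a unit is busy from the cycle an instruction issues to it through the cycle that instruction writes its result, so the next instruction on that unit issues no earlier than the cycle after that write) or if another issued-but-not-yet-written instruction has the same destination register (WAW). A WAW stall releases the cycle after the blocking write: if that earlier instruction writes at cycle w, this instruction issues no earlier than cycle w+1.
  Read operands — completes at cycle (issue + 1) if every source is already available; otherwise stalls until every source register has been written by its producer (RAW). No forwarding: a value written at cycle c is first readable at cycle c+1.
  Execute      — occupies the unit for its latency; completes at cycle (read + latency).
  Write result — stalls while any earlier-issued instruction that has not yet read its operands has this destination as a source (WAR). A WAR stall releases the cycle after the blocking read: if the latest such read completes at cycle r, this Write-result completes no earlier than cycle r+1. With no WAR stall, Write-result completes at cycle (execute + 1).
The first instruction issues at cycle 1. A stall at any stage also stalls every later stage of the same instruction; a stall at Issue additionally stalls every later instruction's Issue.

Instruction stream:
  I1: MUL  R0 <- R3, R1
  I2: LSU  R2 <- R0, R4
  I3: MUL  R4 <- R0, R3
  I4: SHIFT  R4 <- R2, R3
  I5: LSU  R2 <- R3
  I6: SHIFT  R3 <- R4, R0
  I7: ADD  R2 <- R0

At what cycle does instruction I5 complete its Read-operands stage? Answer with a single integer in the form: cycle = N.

cycle = 21

I1 -> (1, 2, 8, 9)
I2 -> (2, 10, 11, 12)  // RAW R0: wait I1 write@9
I3 -> (10, 11, 17, 18)  // struct: MUL busy until I1 writes@9
I4 -> (19, 20, 21, 22)  // WAW R4: wait I3 write@18
I5 -> (20, 21, 22, 23)
I6 -> (23, 24, 25, 26)  // struct: SHIFT busy until I4 writes@22
I7 -> (24, 25, 27, 28)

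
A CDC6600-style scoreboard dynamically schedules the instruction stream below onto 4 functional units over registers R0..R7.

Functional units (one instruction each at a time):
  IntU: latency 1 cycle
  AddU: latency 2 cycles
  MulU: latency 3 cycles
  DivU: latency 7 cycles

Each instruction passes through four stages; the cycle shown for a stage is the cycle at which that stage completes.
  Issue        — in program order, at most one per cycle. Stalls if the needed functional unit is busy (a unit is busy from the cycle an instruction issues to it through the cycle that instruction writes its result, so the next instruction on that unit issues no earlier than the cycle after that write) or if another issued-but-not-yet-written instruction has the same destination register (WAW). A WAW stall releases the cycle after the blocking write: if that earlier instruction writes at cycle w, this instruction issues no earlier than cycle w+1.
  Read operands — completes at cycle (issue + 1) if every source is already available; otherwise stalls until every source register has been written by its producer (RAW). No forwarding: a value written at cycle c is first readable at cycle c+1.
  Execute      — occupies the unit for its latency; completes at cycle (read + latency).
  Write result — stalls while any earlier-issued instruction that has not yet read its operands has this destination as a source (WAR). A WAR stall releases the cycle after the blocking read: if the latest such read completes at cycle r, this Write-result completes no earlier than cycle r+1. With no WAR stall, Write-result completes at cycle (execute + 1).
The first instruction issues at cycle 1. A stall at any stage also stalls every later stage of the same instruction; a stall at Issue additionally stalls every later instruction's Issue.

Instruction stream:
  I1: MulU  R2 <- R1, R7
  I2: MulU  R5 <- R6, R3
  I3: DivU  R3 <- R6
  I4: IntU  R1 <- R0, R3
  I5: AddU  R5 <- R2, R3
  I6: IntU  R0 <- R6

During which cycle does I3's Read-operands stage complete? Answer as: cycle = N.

cycle = 9

cycle 1: I1→MulU
cycle 2: I1 RO
cycle 5: I1 EX
cycle 6: I1 WR R2
cycle 7: I2→MulU
cycle 8: I2 RO; I3→DivU
cycle 9: I3 RO; I4→IntU
cycle 11: I2 EX
cycle 12: I2 WR R5
cycle 13: I5→AddU
cycle 16: I3 EX
cycle 17: I3 WR R3
cycle 18: I4 RO; I5 RO
cycle 19: I4 EX
cycle 20: I4 WR R1; I5 EX
cycle 21: I5 WR R5; I6→IntU
cycle 22: I6 RO
cycle 23: I6 EX
cycle 24: I6 WR R0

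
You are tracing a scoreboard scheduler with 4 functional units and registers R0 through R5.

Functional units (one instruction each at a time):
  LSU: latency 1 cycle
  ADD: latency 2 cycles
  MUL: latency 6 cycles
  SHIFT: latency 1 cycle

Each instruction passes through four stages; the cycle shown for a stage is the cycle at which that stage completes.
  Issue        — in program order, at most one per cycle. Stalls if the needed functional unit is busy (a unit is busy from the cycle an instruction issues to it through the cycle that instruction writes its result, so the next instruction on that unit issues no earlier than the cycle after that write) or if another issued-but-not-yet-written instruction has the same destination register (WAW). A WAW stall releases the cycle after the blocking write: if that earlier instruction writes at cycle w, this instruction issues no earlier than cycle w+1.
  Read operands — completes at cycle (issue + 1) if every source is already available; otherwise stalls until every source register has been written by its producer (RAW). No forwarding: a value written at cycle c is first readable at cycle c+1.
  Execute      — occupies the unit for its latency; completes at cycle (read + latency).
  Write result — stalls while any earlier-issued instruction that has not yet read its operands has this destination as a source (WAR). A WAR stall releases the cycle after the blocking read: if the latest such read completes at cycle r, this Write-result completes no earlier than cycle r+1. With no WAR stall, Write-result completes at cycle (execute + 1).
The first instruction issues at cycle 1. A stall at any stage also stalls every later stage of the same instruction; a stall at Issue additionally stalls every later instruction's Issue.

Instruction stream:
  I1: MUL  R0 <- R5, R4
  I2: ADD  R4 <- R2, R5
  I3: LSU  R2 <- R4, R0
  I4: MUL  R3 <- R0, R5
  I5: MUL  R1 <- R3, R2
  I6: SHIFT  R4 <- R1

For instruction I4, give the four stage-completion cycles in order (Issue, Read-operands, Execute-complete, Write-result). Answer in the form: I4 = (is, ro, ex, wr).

t=1  issue I1 (MUL)
t=2  I1 read-ops | issue I2 (ADD)
t=3  I2 read-ops | issue I3 (LSU)
t=5  I2 finished on ADD
t=6  I2→R4
t=8  I1 finished on MUL
t=9  I1→R0
t=10  I3 read-ops | issue I4 (MUL)
t=11  I3 finished on LSU | I4 read-ops
t=12  I3→R2
t=17  I4 finished on MUL
t=18  I4→R3
t=19  issue I5 (MUL)
t=20  I5 read-ops | issue I6 (SHIFT)
t=26  I5 finished on MUL
t=27  I5→R1
t=28  I6 read-ops
t=29  I6 finished on SHIFT
t=30  I6→R4

I4 = (10, 11, 17, 18)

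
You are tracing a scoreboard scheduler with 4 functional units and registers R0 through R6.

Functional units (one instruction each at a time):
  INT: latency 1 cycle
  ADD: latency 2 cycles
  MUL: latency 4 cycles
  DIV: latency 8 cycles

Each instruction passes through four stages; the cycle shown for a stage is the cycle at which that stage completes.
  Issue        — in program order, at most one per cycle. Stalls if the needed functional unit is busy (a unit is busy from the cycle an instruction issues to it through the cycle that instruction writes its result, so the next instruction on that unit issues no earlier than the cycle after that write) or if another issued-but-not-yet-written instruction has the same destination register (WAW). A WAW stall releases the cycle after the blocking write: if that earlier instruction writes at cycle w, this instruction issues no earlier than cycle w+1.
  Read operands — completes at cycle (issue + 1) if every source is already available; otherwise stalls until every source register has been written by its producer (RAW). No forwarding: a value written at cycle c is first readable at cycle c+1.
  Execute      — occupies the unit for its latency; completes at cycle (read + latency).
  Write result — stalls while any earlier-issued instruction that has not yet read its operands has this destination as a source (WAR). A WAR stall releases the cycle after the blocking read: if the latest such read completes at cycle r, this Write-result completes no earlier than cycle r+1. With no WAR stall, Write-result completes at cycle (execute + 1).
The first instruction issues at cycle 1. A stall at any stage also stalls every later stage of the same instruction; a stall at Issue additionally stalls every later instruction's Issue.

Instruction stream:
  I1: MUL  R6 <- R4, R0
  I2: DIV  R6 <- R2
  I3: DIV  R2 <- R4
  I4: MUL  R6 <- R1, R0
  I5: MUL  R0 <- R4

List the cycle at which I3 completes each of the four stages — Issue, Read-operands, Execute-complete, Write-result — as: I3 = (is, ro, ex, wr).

I3 = (19, 20, 28, 29)

I1 -> (1, 2, 6, 7)
I2 -> (8, 9, 17, 18)  // WAW R6: wait I1 write@7
I3 -> (19, 20, 28, 29)  // struct: DIV busy until I2 writes@18
I4 -> (20, 21, 25, 26)
I5 -> (27, 28, 32, 33)  // struct: MUL busy until I4 writes@26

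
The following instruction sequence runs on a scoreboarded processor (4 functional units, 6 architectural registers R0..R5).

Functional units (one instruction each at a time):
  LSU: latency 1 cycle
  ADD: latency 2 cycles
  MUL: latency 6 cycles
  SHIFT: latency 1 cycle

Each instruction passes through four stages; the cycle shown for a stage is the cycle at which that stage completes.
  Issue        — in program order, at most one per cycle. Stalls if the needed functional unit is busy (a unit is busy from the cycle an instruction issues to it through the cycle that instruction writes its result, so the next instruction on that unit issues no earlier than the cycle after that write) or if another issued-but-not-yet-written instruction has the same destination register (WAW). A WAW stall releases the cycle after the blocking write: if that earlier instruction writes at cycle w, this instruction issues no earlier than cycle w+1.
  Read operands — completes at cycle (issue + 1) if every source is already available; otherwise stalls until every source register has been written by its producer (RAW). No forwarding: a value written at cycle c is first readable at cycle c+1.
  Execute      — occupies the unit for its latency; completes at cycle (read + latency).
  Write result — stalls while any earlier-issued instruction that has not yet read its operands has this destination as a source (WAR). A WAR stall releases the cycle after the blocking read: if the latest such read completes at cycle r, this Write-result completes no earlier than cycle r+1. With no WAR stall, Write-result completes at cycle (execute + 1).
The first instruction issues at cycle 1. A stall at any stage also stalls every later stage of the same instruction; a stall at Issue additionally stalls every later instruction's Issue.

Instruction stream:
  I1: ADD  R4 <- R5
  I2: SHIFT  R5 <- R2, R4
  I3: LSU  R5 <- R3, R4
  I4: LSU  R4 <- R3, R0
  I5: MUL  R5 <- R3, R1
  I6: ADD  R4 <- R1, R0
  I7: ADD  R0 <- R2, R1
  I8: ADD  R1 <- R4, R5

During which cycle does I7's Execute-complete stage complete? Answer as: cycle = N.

t=1  I1 dispatched to ADD
t=2  I1 operands ready · I2 dispatched to SHIFT
t=4  I1 complete
t=5  R4←I1
t=6  I2 operands ready
t=7  I2 complete
t=8  R5←I2
t=9  I3 dispatched to LSU
t=10  I3 operands ready
t=11  I3 complete
t=12  R5←I3
t=13  I4 dispatched to LSU
t=14  I4 operands ready · I5 dispatched to MUL
t=15  I4 complete · I5 operands ready
t=16  R4←I4
t=17  I6 dispatched to ADD
t=18  I6 operands ready
t=20  I6 complete
t=21  I5 complete · R4←I6
t=22  R5←I5 · I7 dispatched to ADD
t=23  I7 operands ready
t=25  I7 complete
t=26  R0←I7
t=27  I8 dispatched to ADD
t=28  I8 operands ready
t=30  I8 complete
t=31  R1←I8

cycle = 25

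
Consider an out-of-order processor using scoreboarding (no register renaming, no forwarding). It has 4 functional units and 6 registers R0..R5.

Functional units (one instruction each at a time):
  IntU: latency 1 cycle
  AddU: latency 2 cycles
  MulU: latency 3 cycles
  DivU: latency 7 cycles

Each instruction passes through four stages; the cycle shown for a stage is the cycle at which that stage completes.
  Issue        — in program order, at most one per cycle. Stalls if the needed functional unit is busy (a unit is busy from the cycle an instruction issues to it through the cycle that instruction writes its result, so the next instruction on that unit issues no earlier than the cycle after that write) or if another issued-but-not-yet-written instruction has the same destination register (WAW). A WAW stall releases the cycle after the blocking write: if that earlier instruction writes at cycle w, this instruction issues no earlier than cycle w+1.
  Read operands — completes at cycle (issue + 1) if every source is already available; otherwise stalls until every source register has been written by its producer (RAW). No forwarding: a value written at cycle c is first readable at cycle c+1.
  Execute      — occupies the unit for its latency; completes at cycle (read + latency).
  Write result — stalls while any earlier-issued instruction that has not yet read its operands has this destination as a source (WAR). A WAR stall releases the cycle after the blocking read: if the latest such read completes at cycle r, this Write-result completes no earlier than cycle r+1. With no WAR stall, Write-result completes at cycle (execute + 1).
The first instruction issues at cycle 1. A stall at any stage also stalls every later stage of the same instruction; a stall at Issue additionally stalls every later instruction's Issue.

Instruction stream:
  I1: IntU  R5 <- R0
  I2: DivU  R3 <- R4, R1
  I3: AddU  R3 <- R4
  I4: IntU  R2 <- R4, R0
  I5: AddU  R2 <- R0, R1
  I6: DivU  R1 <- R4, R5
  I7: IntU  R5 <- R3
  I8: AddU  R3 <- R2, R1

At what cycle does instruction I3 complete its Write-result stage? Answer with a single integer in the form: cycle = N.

I1: IS=1 RO=2 EX=3 WR=4
I2: IS=2 RO=3 EX=10 WR=11
I3: IS=12 RO=13 EX=15 WR=16  [WAW R3: wait I2 write@11]
I4: IS=13 RO=14 EX=15 WR=16
I5: IS=17 RO=18 EX=20 WR=21  [WAW R2: wait I4 write@16]
I6: IS=18 RO=19 EX=26 WR=27
I7: IS=19 RO=20 EX=21 WR=22
I8: IS=22 RO=28 EX=30 WR=31  [struct: AddU busy until I5 writes@21; RAW R1: wait I6 write@27]

cycle = 16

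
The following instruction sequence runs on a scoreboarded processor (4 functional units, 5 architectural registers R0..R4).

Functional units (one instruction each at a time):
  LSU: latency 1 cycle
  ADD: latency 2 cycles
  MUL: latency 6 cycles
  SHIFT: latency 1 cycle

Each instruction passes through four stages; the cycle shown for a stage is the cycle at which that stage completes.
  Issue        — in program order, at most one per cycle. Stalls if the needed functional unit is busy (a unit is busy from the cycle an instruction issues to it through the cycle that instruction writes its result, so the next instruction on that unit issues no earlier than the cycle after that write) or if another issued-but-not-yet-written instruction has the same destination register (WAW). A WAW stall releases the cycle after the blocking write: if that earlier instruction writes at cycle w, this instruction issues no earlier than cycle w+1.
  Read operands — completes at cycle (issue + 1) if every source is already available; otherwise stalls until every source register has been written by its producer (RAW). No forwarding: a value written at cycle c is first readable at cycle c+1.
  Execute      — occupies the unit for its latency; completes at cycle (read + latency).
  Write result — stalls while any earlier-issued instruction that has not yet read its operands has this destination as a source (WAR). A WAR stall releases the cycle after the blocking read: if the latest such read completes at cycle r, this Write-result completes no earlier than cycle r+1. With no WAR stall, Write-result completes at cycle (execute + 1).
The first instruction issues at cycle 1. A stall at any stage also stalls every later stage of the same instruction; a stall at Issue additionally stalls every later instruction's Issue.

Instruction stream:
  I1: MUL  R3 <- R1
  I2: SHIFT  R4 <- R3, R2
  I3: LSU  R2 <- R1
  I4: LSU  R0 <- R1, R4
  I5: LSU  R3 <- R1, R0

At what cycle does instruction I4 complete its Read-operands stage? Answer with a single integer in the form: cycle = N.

I1  is:1  ro:2  ex:8  wr:9
I2  is:2  ro:10  ex:11  wr:12  — RAW R3: wait I1 write@9
I3  is:3  ro:4  ex:5  wr:11  — WAR R2: wait I2 read@10
I4  is:12  ro:13  ex:14  wr:15  — struct: LSU busy until I3 writes@11
I5  is:16  ro:17  ex:18  wr:19  — struct: LSU busy until I4 writes@15

cycle = 13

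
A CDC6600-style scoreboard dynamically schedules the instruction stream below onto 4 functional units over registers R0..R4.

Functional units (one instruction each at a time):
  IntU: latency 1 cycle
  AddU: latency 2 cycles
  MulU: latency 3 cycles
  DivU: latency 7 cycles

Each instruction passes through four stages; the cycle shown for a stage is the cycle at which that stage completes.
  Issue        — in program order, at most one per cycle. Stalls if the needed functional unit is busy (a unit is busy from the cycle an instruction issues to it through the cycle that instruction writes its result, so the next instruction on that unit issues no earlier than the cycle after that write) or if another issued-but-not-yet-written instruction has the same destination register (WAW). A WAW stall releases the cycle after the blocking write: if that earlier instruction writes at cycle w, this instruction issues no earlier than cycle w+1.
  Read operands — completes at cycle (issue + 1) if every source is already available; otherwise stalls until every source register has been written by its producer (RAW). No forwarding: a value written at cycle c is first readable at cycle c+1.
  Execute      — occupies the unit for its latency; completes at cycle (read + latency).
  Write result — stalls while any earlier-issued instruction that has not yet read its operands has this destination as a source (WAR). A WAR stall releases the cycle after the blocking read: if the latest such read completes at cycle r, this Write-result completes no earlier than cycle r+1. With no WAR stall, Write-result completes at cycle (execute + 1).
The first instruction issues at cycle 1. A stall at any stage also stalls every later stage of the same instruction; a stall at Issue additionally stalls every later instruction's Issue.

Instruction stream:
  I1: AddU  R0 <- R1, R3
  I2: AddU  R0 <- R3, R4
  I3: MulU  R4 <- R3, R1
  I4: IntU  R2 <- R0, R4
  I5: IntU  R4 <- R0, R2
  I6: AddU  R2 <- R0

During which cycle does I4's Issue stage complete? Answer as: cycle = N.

cycle 1: I1 issues→AddU
cycle 2: I1 reads
cycle 4: I1 exec-done
cycle 5: I1 writes R0
cycle 6: I2 issues→AddU
cycle 7: I2 reads · I3 issues→MulU
cycle 8: I3 reads · I4 issues→IntU
cycle 9: I2 exec-done
cycle 10: I2 writes R0
cycle 11: I3 exec-done
cycle 12: I3 writes R4
cycle 13: I4 reads
cycle 14: I4 exec-done
cycle 15: I4 writes R2
cycle 16: I5 issues→IntU
cycle 17: I5 reads · I6 issues→AddU
cycle 18: I5 exec-done · I6 reads
cycle 19: I5 writes R4
cycle 20: I6 exec-done
cycle 21: I6 writes R2

cycle = 8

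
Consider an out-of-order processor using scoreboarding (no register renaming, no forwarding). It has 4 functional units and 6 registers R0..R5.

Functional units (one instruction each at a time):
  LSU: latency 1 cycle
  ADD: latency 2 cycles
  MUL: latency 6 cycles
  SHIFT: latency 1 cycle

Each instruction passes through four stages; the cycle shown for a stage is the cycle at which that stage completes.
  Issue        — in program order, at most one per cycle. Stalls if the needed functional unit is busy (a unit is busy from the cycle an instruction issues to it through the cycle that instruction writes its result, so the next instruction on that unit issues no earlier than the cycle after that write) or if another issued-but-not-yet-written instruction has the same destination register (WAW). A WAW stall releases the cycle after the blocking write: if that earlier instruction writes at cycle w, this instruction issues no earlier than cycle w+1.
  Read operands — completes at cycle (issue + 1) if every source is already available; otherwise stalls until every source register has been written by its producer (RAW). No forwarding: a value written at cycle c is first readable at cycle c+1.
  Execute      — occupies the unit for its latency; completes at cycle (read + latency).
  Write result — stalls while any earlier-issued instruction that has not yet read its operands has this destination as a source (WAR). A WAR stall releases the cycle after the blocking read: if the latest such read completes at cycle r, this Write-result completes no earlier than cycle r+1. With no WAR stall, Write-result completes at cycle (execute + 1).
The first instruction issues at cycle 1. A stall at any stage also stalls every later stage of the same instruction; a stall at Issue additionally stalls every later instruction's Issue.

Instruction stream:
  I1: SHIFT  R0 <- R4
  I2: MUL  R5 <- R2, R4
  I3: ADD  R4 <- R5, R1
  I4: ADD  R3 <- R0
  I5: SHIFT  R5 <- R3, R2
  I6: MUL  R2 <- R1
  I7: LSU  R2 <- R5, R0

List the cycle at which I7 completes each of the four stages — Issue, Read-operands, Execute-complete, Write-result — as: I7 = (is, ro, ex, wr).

I1 -> (1, 2, 3, 4)
I2 -> (2, 3, 9, 10)
I3 -> (3, 11, 13, 14)  // RAW R5: wait I2 write@10
I4 -> (15, 16, 18, 19)  // struct: ADD busy until I3 writes@14
I5 -> (16, 20, 21, 22)  // RAW R3: wait I4 write@19
I6 -> (17, 18, 24, 25)
I7 -> (26, 27, 28, 29)  // WAW R2: wait I6 write@25

I7 = (26, 27, 28, 29)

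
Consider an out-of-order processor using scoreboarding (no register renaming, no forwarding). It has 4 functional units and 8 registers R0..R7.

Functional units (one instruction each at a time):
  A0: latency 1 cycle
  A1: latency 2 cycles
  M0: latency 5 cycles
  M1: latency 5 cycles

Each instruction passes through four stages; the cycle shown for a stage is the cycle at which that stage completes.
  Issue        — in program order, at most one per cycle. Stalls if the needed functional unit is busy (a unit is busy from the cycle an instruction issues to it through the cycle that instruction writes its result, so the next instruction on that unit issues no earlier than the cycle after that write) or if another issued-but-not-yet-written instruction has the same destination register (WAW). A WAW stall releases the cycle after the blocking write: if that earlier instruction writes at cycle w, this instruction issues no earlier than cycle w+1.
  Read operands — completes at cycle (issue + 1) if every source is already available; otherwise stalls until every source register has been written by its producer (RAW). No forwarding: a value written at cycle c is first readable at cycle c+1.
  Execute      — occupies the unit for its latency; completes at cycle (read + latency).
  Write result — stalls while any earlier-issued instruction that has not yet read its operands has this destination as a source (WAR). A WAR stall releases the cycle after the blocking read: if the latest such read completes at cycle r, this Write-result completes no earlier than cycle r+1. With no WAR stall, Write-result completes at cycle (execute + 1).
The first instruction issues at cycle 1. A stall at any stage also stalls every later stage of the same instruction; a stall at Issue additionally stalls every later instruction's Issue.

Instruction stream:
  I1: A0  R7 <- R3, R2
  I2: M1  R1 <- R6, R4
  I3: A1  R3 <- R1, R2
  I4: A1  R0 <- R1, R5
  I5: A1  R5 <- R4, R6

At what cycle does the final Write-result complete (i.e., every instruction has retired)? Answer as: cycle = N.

t=1  I1→A0
t=2  I1 RO; I2→M1
t=3  I1 EX; I2 RO; I3→A1
t=4  I1 WR R7
t=8  I2 EX
t=9  I2 WR R1
t=10  I3 RO
t=12  I3 EX
t=13  I3 WR R3
t=14  I4→A1
t=15  I4 RO
t=17  I4 EX
t=18  I4 WR R0
t=19  I5→A1
t=20  I5 RO
t=22  I5 EX
t=23  I5 WR R5

cycle = 23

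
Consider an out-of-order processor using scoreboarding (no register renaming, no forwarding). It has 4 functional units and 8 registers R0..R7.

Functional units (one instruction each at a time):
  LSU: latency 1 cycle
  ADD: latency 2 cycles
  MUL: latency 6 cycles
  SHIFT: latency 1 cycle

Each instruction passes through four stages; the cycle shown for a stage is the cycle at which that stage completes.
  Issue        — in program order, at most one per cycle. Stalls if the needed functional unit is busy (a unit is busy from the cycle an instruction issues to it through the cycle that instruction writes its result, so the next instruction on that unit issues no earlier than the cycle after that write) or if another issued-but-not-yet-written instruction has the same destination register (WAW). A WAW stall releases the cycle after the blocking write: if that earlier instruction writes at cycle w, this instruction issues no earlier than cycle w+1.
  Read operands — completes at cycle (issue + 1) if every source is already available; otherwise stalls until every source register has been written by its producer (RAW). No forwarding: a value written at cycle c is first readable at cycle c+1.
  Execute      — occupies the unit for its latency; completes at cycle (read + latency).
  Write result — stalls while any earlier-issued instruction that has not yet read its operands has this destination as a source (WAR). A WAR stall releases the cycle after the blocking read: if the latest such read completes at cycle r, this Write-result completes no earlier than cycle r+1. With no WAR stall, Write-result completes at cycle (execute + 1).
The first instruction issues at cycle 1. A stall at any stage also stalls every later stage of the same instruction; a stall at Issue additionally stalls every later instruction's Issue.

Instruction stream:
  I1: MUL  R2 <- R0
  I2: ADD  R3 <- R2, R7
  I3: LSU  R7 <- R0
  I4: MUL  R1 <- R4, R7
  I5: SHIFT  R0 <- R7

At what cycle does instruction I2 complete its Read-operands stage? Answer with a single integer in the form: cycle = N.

cycle = 10

t=1  I1→MUL
t=2  I1 RO · I2→ADD
t=3  I3→LSU
t=4  I3 RO
t=5  I3 EX
t=8  I1 EX
t=9  I1 WR R2
t=10  I2 RO · I4→MUL
t=11  I3 WR R7 · I5→SHIFT
t=12  I2 EX · I4 RO · I5 RO
t=13  I2 WR R3 · I5 EX
t=14  I5 WR R0
t=18  I4 EX
t=19  I4 WR R1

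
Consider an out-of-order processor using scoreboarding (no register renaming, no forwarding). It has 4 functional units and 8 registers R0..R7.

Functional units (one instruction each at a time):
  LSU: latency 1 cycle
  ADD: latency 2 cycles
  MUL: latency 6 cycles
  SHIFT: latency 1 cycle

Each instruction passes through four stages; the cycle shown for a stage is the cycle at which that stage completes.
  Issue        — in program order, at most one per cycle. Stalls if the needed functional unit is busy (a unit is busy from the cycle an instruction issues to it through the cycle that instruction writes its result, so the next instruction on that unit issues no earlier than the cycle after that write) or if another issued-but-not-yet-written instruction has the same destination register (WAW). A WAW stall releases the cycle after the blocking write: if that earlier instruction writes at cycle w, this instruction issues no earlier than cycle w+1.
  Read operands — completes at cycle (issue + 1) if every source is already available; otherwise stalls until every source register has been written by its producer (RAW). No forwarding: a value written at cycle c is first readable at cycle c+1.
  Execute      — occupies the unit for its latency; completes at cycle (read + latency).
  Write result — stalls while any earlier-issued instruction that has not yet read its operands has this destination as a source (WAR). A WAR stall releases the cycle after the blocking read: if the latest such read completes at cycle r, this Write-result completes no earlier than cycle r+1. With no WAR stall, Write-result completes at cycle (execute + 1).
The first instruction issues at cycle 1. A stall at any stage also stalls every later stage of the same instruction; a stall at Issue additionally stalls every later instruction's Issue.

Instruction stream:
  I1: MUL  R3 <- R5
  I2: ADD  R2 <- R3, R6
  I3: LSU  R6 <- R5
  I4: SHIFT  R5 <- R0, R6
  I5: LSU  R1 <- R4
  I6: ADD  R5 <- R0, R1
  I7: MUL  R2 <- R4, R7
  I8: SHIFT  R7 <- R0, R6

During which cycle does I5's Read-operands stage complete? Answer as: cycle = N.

1) issue 1, read 2, done 8, write 9
2) issue 2, read 10, done 12, write 13  <RAW R3: wait I1 write@9>
3) issue 3, read 4, done 5, write 11  <WAR R6: wait I2 read@10>
4) issue 4, read 12, done 13, write 14  <RAW R6: wait I3 write@11>
5) issue 12, read 13, done 14, write 15  <struct: LSU busy until I3 writes@11>
6) issue 15, read 16, done 18, write 19  <WAW R5: wait I4 write@14>
7) issue 16, read 17, done 23, write 24
8) issue 17, read 18, done 19, write 20

cycle = 13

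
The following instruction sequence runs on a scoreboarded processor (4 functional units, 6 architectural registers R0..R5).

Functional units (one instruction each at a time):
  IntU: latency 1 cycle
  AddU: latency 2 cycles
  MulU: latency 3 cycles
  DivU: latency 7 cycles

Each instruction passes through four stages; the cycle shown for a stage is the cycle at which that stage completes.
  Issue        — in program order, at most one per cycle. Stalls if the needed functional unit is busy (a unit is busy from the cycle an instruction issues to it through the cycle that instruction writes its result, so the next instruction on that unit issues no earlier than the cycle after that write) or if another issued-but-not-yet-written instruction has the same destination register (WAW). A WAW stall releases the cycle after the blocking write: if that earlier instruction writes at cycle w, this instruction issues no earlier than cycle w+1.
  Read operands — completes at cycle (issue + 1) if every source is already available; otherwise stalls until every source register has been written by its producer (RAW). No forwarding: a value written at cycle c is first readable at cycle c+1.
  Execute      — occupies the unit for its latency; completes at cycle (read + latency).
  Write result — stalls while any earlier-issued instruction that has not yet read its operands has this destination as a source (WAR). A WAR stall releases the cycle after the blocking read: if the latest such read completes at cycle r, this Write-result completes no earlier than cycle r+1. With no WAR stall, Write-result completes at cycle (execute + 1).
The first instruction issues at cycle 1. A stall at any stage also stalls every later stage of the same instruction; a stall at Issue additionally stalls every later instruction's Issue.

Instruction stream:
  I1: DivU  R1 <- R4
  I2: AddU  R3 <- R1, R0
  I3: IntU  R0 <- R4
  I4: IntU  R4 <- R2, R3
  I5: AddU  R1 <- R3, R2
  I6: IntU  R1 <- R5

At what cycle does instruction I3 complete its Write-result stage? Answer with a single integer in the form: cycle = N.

cycle 1: issue I1 (DivU)
cycle 2: I1 read-ops · issue I2 (AddU)
cycle 3: issue I3 (IntU)
cycle 4: I3 read-ops
cycle 5: I3 finished on IntU
cycle 9: I1 finished on DivU
cycle 10: I1→R1
cycle 11: I2 read-ops
cycle 12: I3→R0
cycle 13: I2 finished on AddU · issue I4 (IntU)
cycle 14: I2→R3
cycle 15: I4 read-ops · issue I5 (AddU)
cycle 16: I4 finished on IntU · I5 read-ops
cycle 17: I4→R4
cycle 18: I5 finished on AddU
cycle 19: I5→R1
cycle 20: issue I6 (IntU)
cycle 21: I6 read-ops
cycle 22: I6 finished on IntU
cycle 23: I6→R1

cycle = 12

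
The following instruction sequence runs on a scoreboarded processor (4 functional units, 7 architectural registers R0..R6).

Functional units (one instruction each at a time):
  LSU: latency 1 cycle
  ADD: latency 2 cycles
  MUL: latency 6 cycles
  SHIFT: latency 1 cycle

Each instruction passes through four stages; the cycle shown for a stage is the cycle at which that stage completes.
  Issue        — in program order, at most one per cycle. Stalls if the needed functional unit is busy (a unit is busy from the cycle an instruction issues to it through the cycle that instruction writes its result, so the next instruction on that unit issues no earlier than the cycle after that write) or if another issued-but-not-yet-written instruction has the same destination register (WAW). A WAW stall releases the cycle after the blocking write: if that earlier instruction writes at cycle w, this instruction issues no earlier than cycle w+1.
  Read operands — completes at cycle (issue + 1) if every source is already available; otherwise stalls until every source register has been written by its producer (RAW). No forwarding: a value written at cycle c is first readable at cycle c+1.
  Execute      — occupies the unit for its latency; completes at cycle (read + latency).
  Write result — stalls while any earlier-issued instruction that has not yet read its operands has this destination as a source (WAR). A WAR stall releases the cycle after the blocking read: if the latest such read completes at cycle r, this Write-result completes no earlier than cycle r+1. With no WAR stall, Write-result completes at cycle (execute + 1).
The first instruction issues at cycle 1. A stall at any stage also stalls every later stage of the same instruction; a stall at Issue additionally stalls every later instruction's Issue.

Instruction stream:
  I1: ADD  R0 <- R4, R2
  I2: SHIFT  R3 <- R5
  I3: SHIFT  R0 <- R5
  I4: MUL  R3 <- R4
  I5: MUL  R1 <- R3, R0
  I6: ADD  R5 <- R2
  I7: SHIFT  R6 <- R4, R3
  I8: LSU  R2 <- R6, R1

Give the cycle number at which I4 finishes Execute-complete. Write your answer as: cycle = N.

cycle = 14

[1] I1→ADD
[2] I1 RO, I2→SHIFT
[3] I2 RO
[4] I1 EX, I2 EX
[5] I1 WR R0, I2 WR R3
[6] I3→SHIFT
[7] I3 RO, I4→MUL
[8] I3 EX, I4 RO
[9] I3 WR R0
[14] I4 EX
[15] I4 WR R3
[16] I5→MUL
[17] I5 RO, I6→ADD
[18] I6 RO, I7→SHIFT
[19] I7 RO, I8→LSU
[20] I6 EX, I7 EX
[21] I6 WR R5, I7 WR R6
[23] I5 EX
[24] I5 WR R1
[25] I8 RO
[26] I8 EX
[27] I8 WR R2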